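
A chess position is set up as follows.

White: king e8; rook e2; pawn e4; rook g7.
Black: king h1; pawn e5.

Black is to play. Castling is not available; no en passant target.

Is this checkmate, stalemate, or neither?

stalemate

Black to move; black king on h1.
In check: no.
King squares — g1: attacked by Rg7; g2: attacked by Re2; h2: attacked by Re2.
Legal moves for Black: none.
Not in check and no legal moves → stalemate.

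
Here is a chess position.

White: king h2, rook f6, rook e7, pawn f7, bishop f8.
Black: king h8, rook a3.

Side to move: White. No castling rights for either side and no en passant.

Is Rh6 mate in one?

After Rh6: black king on h8; in check: yes, from the white rook on h6.
King squares — g7: attacked by Bf8; h7: attacked by Rh6; g8: attacked by Pf7.
Black has no legal moves → checkmate.

yes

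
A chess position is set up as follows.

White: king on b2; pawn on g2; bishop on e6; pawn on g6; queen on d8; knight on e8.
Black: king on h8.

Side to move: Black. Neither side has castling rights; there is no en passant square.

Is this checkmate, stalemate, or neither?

Black to move; black king on h8.
In check: no.
King squares — g7: attacked by Ne8; h7: attacked by Pg6; g8: attacked by Be6.
Legal moves for Black: none.
Not in check and no legal moves → stalemate.

stalemate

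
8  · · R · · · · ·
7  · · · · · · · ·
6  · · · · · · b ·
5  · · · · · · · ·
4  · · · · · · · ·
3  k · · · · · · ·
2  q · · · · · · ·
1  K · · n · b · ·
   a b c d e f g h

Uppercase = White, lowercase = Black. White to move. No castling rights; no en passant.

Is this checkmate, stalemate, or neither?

White to move; white king on a1.
In check: yes, from the black queen on a2.
King squares — b1: attacked by Qa2; a2: attacked by Ka3; b2: attacked by Nd1.
Legal moves for White: none.
In check with no legal moves → checkmate.

checkmate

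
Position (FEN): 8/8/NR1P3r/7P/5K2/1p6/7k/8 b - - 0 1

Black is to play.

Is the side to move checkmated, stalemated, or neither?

neither

Black to move; black king on h2.
In check: no.
Legal moves for Black: Rh8, Rh7, Rg6, Rf6+, Re6, Rxd6, Rxh5, Kh3, Kg2, Kh1, Kg1, b2.
Black has 12 legal moves and is not in check → neither.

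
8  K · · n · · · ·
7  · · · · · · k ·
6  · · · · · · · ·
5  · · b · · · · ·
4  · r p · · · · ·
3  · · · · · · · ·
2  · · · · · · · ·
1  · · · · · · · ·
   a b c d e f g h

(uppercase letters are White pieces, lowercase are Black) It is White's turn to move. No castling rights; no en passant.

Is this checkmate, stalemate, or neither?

stalemate

White to move; white king on a8.
In check: no.
King squares — a7: attacked by Bc5; b7: attacked by Rb4; b8: attacked by Rb4.
Legal moves for White: none.
Not in check and no legal moves → stalemate.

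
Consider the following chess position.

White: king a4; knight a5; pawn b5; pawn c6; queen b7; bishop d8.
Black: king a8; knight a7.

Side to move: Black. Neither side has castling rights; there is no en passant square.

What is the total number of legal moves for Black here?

Black to move; king on a8.
In check: yes, from the white queen on b7.
Legal moves: none.
Count: 0.

0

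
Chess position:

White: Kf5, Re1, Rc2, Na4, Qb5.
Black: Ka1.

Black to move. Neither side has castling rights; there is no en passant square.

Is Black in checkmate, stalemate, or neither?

Black to move; black king on a1.
In check: yes, from the white rook on e1.
King squares — b1: attacked by Re1; a2: attacked by Rc2; b2: attacked by Rc2.
Legal moves for Black: none.
In check with no legal moves → checkmate.

checkmate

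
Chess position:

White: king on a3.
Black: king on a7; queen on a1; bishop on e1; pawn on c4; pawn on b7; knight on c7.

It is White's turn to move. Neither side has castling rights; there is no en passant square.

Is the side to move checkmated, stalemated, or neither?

checkmate

White to move; white king on a3.
In check: yes, from the black queen on a1.
King squares — a2: attacked by Qa1; b2: attacked by Qa1; b3: attacked by Pc4; a4: attacked by Qa1; b4: attacked by Be1.
Legal moves for White: none.
In check with no legal moves → checkmate.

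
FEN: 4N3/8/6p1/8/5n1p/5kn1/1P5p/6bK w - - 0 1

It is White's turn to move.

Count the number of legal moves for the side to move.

White to move; king on h1.
In check: yes, from the black knight on g3.
Legal moves: none.
Count: 0.

0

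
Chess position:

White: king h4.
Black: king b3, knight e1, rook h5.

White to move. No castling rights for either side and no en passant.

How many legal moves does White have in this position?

3

White to move; king on h4.
In check: yes, from the black rook on h5.
Legal moves: Kxh5, Kg4, Kg3.
Count: 3.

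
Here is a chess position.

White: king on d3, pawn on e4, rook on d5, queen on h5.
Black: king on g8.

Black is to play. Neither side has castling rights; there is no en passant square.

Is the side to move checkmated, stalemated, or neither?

Black to move; black king on g8.
In check: no.
Legal moves for Black: Kf8, Kg7.
Black has 2 legal moves and is not in check → neither.

neither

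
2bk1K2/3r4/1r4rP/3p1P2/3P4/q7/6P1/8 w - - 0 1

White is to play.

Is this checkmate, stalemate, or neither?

checkmate

White to move; white king on f8.
In check: yes, from the black queen on a3.
King squares — e7: attacked by Qa3; f7: attacked by Rd7; g7: attacked by Rg6; e8: attacked by Kd8; g8: attacked by Rg6.
Legal moves for White: none.
In check with no legal moves → checkmate.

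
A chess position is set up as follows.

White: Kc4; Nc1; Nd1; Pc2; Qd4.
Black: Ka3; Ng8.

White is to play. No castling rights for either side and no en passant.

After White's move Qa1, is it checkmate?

After Qa1: black king on a3; in check: yes, from the white queen on a1.
King squares — a2: attacked by Qa1; b2: attacked by Qa1; b3: attacked by Nc1; a4: attacked by Qa1; b4: attacked by Kc4.
Black has no legal moves → checkmate.

yes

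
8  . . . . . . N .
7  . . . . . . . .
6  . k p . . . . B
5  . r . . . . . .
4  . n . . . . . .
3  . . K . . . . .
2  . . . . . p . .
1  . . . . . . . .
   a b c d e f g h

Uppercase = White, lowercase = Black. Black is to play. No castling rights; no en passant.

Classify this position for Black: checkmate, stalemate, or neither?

neither

Black to move; black king on b6.
In check: no.
Legal moves for Black include: Kc7, Kb7, Ka7, Ka6, Kc5, Ka5, Rh5, Rg5, Rf5, Re5, Rd5, Rc5+, Ra5, Na6, Nd5+, Nd3, Nc2, Na2+, ... (list truncated; more exist).
Black has legal moves and is not in check → neither.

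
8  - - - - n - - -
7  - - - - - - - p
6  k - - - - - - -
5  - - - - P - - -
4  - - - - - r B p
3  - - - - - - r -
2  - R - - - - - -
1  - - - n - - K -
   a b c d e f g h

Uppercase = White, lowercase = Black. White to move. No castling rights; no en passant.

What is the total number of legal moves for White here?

White to move; king on g1.
In check: yes, from the black rook on g3.
Legal moves: Kh2, Kh1, Rg2.
Count: 3.

3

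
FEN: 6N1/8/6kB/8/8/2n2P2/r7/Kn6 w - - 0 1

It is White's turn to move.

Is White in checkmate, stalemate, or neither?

White to move; white king on a1.
In check: yes, from the black rook on a2.
King squares — b1: attacked by Nc3; a2: attacked by Nc3; b2: attacked by Ra2.
Legal moves for White: none.
In check with no legal moves → checkmate.

checkmate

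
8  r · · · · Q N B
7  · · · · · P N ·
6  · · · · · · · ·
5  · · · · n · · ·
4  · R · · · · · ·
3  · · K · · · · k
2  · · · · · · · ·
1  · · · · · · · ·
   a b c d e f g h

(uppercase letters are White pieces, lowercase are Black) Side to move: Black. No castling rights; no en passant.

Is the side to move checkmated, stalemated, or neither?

neither

Black to move; black king on h3.
In check: no.
Legal moves for Black include: Rxf8, Re8, Rd8, Rc8+, Rb8, Ra7, Ra6, Ra5, Ra4, Ra3+, Ra2, Ra1, Nxf7, Nd7, Ng6, Nc6, Ng4, Nc4, ... (list truncated; more exist).
Black has legal moves and is not in check → neither.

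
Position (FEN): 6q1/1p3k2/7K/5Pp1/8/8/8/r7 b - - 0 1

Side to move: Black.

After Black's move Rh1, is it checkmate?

yes

After Rh1: white king on h6; in check: yes, from the black rook on h1.
King squares — g5: attacked by Qg8; h5: attacked by Rh1; g6: attacked by Kf7; g7: attacked by Kf7; h7: attacked by Rh1.
White has no legal moves → checkmate.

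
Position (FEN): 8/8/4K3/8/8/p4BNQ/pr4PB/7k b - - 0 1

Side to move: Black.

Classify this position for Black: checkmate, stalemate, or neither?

Black to move; black king on h1.
In check: yes, from the white knight on g3.
King squares — g1: attacked by Bh2; g2: attacked by Bf3; h2: attacked by Qh3.
Legal moves for Black: none.
In check with no legal moves → checkmate.

checkmate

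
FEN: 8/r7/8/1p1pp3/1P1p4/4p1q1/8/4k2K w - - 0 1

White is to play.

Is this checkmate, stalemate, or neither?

White to move; white king on h1.
In check: no.
King squares — g1: attacked by Qg3; g2: attacked by Qg3; h2: attacked by Qg3.
Legal moves for White: none.
Not in check and no legal moves → stalemate.

stalemate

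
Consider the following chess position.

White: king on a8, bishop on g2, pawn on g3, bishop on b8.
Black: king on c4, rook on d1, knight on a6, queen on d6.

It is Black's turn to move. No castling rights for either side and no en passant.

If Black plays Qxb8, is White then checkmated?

After Qxb8: white king on a8; in check: yes, from the black queen on b8.
King squares — a7: attacked by Qb8; b7: attacked by Qb8; b8: attacked by Na6.
White has no legal moves → checkmate.

yes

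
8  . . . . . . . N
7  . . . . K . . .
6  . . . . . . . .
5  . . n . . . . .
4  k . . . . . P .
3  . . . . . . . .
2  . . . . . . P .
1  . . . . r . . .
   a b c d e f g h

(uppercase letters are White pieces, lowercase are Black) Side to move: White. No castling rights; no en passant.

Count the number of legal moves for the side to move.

5

White to move; king on e7.
In check: yes, from the black rook on e1.
Legal moves: Kf8, Kd8, Kf7, Kf6, Kd6.
Count: 5.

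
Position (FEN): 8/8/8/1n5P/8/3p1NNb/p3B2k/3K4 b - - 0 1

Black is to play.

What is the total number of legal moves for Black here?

2

Black to move; king on h2.
In check: yes, from the white knight on f3.
Legal moves: Kxg3, Kg2.
Count: 2.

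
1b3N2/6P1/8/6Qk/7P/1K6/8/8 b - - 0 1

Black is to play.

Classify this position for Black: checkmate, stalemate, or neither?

Black to move; black king on h5.
In check: yes, from the white queen on g5.
King squares — g4: attacked by Qg5; h4: attacked by Qg5; g5: attacked by Ph4; g6: attacked by Qg5; h6: attacked by Qg5.
Legal moves for Black: none.
In check with no legal moves → checkmate.

checkmate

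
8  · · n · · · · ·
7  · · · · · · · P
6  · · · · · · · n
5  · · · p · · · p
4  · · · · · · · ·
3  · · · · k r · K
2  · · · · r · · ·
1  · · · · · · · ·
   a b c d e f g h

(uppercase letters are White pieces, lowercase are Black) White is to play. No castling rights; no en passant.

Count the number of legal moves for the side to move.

1

White to move; king on h3.
In check: yes, from the black rook on f3.
Legal moves: Kh4.
Count: 1.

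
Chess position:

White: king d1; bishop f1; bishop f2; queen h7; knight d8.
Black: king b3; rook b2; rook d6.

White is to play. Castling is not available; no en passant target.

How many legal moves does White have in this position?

White to move; king on d1.
In check: yes, from the black rook on d6.
Legal moves: Ke1, Kc1, Qd3+, Bd4, Bd3.
Count: 5.

5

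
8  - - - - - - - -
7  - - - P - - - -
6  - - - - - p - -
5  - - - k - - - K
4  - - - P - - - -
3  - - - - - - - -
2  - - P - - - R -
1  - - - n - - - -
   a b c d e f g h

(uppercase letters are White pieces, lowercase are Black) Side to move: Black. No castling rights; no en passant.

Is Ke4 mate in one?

no

After Ke4: white king on h5; in check: no.
White is not in check, so this cannot be checkmate.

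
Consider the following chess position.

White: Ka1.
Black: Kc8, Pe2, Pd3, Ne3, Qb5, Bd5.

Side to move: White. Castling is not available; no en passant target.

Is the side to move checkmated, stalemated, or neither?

White to move; white king on a1.
In check: no.
King squares — b1: attacked by Qb5; a2: attacked by Bd5; b2: attacked by Qb5.
Legal moves for White: none.
Not in check and no legal moves → stalemate.

stalemate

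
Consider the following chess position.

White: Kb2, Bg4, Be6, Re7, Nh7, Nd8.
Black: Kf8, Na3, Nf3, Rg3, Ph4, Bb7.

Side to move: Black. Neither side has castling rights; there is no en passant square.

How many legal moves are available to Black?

Black to move; king on f8.
In check: yes, from the white knight on h7.
Legal moves: Kxe7.
Count: 1.

1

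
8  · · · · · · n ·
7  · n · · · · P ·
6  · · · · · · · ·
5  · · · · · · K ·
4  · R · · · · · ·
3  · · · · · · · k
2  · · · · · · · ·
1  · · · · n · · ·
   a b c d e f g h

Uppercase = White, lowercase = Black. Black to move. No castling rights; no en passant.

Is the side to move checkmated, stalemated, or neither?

Black to move; black king on h3.
In check: no.
Legal moves for Black: Ne7, Nh6, Nf6, Nd8, Nd6, Nc5, Na5, Kg3, Kh2, Kg2, Nf3+, Nd3, Ng2, Nc2.
Black has 14 legal moves and is not in check → neither.

neither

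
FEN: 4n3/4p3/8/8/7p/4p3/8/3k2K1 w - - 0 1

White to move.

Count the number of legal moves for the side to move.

White to move; king on g1.
In check: no.
Legal moves: Kh2, Kg2, Kh1, Kf1.
Count: 4.

4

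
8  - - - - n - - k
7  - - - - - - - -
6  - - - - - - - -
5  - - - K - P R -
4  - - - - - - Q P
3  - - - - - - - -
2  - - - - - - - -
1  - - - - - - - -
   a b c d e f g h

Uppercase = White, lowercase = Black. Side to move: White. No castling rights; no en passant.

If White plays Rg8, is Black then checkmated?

no

After Rg8: black king on h8; in check: yes, from the white rook on g8.
Black has 1 legal reply: Kh7.
In check but a legal move exists → not checkmate.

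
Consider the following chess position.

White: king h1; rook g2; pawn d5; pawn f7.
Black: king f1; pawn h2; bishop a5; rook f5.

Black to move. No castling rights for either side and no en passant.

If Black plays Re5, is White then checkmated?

no

After Re5: white king on h1; in check: no.
White is not in check, so this cannot be checkmate.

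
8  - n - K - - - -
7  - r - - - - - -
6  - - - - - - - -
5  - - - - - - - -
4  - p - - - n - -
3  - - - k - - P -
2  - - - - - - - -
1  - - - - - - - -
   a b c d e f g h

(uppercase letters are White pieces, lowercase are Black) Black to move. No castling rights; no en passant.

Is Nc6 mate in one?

After Nc6: white king on d8; in check: yes, from the black knight on c6.
White has 2 legal replies: Ke8, Kc8.
In check but a legal move exists → not checkmate.

no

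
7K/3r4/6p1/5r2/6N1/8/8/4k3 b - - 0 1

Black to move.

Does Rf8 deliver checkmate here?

After Rf8: white king on h8; in check: yes, from the black rook on f8.
King squares — g7: attacked by Rd7; h7: attacked by Rd7; g8: attacked by Rf8.
White has no legal moves → checkmate.

yes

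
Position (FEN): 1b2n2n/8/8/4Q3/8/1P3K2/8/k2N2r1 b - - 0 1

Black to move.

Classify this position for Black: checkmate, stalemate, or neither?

neither

Black to move; black king on a1.
In check: yes, from the white queen on e5.
King squares — b1: available; a2: available; b2: attacked by Nd1.
Legal moves for Black: Ka2, Kb1, Bxe5.
Black is in check but has 3 legal moves → neither.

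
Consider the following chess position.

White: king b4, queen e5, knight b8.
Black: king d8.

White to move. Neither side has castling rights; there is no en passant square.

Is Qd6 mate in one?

After Qd6: black king on d8; in check: yes, from the white queen on d6.
Black has 2 legal replies: Ke8, Kc8.
In check but a legal move exists → not checkmate.

no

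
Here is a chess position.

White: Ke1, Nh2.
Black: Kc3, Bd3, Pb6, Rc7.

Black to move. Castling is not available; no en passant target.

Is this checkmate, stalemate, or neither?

Black to move; black king on c3.
In check: no.
Legal moves for Black include: Rc8, Rh7, Rg7, Rf7, Re7+, Rd7, Rb7, Ra7, Rc6, Rc5, Rc4, Bh7, Bg6, Ba6, Bf5, Bb5, Be4, Bc4, ... (list truncated; more exist).
Black has legal moves and is not in check → neither.

neither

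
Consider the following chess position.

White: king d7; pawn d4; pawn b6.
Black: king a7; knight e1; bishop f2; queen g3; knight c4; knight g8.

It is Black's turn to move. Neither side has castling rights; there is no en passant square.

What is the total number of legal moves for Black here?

6

Black to move; king on a7.
In check: yes, from the white pawn on b6.
Legal moves: Kb8, Ka8, Kb7, Kxb6, Ka6, Nxb6+.
Count: 6.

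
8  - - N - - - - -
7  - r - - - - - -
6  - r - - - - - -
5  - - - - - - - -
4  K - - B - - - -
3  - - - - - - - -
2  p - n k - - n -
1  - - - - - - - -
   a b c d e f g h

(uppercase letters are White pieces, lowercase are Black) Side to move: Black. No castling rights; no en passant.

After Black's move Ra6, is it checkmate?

yes

After Ra6: white king on a4; in check: yes, from the black rook on a6.
King squares — a3: attacked by Nc2; b3: attacked by Rb7; b4: attacked by Nc2; a5: attacked by Ra6; b5: attacked by Rb7.
White has no legal moves → checkmate.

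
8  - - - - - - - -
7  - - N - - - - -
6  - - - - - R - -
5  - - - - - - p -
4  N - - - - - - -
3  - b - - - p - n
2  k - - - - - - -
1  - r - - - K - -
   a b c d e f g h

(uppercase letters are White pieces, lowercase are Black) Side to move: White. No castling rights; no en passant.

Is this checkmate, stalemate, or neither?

White to move; white king on f1.
In check: yes, from the black rook on b1.
King squares — e1: attacked by Rb1; g1: attacked by Rb1; e2: attacked by Pf3; f2: attacked by Nh3; g2: attacked by Pf3.
Legal moves for White: none.
In check with no legal moves → checkmate.

checkmate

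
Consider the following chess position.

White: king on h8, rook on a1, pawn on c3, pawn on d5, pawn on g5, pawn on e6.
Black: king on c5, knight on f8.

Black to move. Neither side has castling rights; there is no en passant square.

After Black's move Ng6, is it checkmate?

After Ng6: white king on h8; in check: yes, from the black knight on g6.
White has 3 legal replies: Kg8, Kh7, Kg7.
In check but a legal move exists → not checkmate.

no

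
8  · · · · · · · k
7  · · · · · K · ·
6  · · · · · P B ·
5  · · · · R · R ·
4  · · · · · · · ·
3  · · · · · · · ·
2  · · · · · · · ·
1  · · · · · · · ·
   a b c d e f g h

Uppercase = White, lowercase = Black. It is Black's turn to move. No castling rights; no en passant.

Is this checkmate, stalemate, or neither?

stalemate

Black to move; black king on h8.
In check: no.
King squares — g7: attacked by Pf6; h7: attacked by Bg6; g8: attacked by Kf7.
Legal moves for Black: none.
Not in check and no legal moves → stalemate.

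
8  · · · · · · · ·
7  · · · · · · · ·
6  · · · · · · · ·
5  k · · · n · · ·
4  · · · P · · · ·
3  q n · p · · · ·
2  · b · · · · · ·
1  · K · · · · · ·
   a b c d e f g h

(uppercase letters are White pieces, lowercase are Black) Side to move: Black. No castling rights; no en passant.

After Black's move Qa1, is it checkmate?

yes

After Qa1: white king on b1; in check: yes, from the black queen on a1.
King squares — a1: attacked by Bb2; c1: attacked by Qa1; a2: attacked by Qa1; b2: attacked by Qa1; c2: attacked by Pd3.
White has no legal moves → checkmate.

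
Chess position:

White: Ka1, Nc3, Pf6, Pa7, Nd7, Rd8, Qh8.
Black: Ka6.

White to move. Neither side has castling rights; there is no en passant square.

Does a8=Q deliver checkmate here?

yes

After a8=Q: black king on a6; in check: yes, from the white queen on a8.
King squares — a5: attacked by Qa8; b5: attacked by Nc3; b6: attacked by Nd7; a7: attacked by Qa8; b7: attacked by Qa8.
Black has no legal moves → checkmate.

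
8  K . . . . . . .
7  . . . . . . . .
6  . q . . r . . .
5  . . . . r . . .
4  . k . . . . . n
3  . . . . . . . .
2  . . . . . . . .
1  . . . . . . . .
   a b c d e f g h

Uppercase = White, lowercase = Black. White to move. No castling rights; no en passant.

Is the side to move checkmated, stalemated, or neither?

stalemate

White to move; white king on a8.
In check: no.
King squares — a7: attacked by Qb6; b7: attacked by Qb6; b8: attacked by Qb6.
Legal moves for White: none.
Not in check and no legal moves → stalemate.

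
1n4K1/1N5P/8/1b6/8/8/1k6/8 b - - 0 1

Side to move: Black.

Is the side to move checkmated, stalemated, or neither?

Black to move; black king on b2.
In check: no.
Legal moves for Black include: Nd7, Nc6, Na6, Be8, Bd7, Bc6, Ba6, Bc4+, Ba4, Bd3, Be2, Bf1, Kc3, Kb3, Ka3, Kc2, Ka2, Kc1, ... (list truncated; more exist).
Black has legal moves and is not in check → neither.

neither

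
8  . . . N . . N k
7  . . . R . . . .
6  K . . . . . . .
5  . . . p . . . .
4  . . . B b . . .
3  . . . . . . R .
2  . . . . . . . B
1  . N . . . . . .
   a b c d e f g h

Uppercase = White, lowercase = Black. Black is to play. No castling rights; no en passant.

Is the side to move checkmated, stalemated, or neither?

checkmate

Black to move; black king on h8.
In check: yes, from the white bishop on d4.
King squares — g7: attacked by Rg3; h7: attacked by Rd7; g8: attacked by Rg3.
Legal moves for Black: none.
In check with no legal moves → checkmate.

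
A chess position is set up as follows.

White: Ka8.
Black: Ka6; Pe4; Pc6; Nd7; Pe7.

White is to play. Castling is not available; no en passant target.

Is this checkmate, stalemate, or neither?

stalemate

White to move; white king on a8.
In check: no.
King squares — a7: attacked by Ka6; b7: attacked by Ka6; b8: attacked by Nd7.
Legal moves for White: none.
Not in check and no legal moves → stalemate.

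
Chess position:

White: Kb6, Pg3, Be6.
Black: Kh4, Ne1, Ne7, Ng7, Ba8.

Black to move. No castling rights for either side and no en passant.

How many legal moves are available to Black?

Black to move; king on h4.
In check: yes, from the white pawn on g3.
Legal moves: Kh5, Kg5, Kxg3.
Count: 3.

3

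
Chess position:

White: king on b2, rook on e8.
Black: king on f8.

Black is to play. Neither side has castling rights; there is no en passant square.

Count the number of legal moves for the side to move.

Black to move; king on f8.
In check: yes, from the white rook on e8.
Legal moves: Kxe8, Kg7, Kf7.
Count: 3.

3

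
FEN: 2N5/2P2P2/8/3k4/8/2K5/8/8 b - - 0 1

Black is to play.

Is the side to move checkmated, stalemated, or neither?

neither

Black to move; black king on d5.
In check: no.
Legal moves for Black: Ke6, Kc6, Ke5, Kc5, Ke4.
Black has 5 legal moves and is not in check → neither.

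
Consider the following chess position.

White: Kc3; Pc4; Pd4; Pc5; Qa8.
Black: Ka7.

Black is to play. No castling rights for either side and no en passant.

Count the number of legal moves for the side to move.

Black to move; king on a7.
In check: yes, from the white queen on a8.
Legal moves: Kxa8.
Count: 1.

1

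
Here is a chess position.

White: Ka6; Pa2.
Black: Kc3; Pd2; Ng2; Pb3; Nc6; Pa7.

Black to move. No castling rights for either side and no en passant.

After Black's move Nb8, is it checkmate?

After Nb8: white king on a6; in check: yes, from the black knight on b8.
White has 4 legal replies: Kb7, Kxa7, Kb5, Ka5.
In check but a legal move exists → not checkmate.

no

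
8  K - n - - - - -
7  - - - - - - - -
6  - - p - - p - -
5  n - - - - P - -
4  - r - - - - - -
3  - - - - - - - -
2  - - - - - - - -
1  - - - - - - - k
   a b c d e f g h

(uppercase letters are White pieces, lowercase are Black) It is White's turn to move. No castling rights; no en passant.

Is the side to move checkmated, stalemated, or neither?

stalemate

White to move; white king on a8.
In check: no.
King squares — a7: attacked by Nc8; b7: attacked by Rb4; b8: attacked by Rb4.
Legal moves for White: none.
Not in check and no legal moves → stalemate.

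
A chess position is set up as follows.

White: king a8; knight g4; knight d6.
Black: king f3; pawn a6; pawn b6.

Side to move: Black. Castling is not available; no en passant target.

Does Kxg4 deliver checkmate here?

After Kxg4: white king on a8; in check: no.
White is not in check, so this cannot be checkmate.

no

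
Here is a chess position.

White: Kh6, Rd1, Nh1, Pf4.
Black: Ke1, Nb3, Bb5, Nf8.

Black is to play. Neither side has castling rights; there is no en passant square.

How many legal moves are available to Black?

Black to move; king on e1.
In check: yes, from the white rook on d1.
Legal moves: Ke2, Kxd1.
Count: 2.

2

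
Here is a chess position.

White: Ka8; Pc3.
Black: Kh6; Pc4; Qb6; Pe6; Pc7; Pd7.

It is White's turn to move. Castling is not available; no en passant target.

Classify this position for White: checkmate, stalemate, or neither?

White to move; white king on a8.
In check: no.
King squares — a7: attacked by Qb6; b7: attacked by Qb6; b8: attacked by Qb6.
Legal moves for White: none.
Not in check and no legal moves → stalemate.

stalemate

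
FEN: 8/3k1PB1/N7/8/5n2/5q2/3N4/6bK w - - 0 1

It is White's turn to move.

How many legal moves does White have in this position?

White to move; king on h1.
In check: yes, from the black queen on f3.
Legal moves: Kxg1, Nxf3.
Count: 2.

2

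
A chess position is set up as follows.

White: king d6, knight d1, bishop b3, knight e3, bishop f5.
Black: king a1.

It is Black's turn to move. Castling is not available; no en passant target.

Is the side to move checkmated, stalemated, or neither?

stalemate

Black to move; black king on a1.
In check: no.
King squares — b1: attacked by Bf5; a2: attacked by Bb3; b2: attacked by Nd1.
Legal moves for Black: none.
Not in check and no legal moves → stalemate.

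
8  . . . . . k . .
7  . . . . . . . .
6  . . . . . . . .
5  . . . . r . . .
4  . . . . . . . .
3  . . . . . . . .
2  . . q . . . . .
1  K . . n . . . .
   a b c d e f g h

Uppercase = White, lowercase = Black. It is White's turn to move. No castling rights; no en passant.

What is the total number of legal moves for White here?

White to move; king on a1.
In check: no.
Legal moves: none.
Count: 0.

0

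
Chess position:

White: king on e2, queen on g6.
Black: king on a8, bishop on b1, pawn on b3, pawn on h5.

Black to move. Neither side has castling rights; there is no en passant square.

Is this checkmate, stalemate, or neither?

Black to move; black king on a8.
In check: no.
Legal moves for Black: Kb8, Kb7, Ka7, Bxg6, Bf5, Be4, Bd3+, Bc2, Ba2, h4, b2.
Black has 11 legal moves and is not in check → neither.

neither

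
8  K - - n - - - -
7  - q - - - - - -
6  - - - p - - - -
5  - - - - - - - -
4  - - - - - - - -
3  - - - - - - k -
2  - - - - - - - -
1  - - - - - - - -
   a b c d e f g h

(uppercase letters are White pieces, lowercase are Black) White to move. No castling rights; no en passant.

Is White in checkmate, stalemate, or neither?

White to move; white king on a8.
In check: yes, from the black queen on b7.
King squares — a7: attacked by Qb7; b7: attacked by Nd8; b8: attacked by Qb7.
Legal moves for White: none.
In check with no legal moves → checkmate.

checkmate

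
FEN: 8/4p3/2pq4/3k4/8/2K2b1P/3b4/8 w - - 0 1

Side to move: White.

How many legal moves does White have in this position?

White to move; king on c3.
In check: yes, from the black bishop on d2.
Legal moves: Kd3, Kb3, Kxd2, Kc2, Kb2.
Count: 5.

5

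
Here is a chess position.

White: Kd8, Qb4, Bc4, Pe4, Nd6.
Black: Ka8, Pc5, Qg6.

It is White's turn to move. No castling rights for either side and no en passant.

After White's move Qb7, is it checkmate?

After Qb7: black king on a8; in check: yes, from the white queen on b7.
King squares — a7: attacked by Qb7; b7: attacked by Nd6; b8: attacked by Qb7.
Black has no legal moves → checkmate.

yes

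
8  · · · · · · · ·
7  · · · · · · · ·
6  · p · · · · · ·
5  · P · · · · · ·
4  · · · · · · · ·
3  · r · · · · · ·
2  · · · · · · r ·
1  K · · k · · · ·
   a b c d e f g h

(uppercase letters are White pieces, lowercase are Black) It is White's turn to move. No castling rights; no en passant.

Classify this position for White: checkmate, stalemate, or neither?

White to move; white king on a1.
In check: no.
King squares — b1: attacked by Rb3; a2: attacked by Rg2; b2: attacked by Rg2.
Legal moves for White: none.
Not in check and no legal moves → stalemate.

stalemate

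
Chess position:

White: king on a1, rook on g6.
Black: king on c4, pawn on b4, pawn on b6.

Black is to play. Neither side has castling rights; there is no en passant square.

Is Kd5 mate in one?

no

After Kd5: white king on a1; in check: no.
White is not in check, so this cannot be checkmate.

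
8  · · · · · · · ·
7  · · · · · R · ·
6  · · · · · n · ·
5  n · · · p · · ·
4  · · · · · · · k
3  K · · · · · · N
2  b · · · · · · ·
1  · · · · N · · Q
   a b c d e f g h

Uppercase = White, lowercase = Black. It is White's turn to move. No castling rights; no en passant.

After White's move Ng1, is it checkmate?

After Ng1: black king on h4; in check: yes, from the white queen on h1.
Black has 3 legal replies: Kg5, Kg4, Kg3.
In check but a legal move exists → not checkmate.

no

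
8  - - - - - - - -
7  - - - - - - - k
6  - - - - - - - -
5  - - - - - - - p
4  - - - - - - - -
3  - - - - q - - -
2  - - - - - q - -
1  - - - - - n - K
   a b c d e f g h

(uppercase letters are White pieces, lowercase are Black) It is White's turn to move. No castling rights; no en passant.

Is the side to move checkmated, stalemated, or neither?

stalemate

White to move; white king on h1.
In check: no.
King squares — g1: attacked by Qf2; g2: attacked by Qf2; h2: attacked by Nf1.
Legal moves for White: none.
Not in check and no legal moves → stalemate.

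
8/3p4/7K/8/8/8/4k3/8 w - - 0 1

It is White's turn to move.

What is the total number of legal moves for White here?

White to move; king on h6.
In check: no.
Legal moves: Kh7, Kg7, Kg6, Kh5, Kg5.
Count: 5.

5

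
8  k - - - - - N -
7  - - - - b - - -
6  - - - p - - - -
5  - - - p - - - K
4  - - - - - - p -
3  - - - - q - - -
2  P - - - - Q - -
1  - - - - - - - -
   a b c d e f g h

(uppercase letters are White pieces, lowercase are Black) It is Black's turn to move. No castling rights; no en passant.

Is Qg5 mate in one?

After Qg5: white king on h5; in check: yes, from the black queen on g5.
King squares — g4: attacked by Qg5; h4: attacked by Qg5; g5: attacked by Be7; g6: attacked by Qg5; h6: attacked by Qg5.
White has no legal moves → checkmate.

yes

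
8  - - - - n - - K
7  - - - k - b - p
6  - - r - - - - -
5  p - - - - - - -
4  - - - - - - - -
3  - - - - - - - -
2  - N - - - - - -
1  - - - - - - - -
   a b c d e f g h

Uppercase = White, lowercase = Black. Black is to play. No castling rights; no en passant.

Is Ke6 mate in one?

no

After Ke6: white king on h8; in check: no.
White is not in check, so this cannot be checkmate.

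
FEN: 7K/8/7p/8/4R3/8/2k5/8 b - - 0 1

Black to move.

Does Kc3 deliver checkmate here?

After Kc3: white king on h8; in check: no.
White is not in check, so this cannot be checkmate.

no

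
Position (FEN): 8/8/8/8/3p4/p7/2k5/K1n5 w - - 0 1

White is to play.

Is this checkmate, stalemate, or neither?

stalemate

White to move; white king on a1.
In check: no.
King squares — b1: attacked by Kc2; a2: attacked by Nc1; b2: attacked by Kc2.
Legal moves for White: none.
Not in check and no legal moves → stalemate.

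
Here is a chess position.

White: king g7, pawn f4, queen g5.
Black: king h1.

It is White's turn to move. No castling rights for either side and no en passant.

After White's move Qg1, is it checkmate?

no

After Qg1: black king on h1; in check: yes, from the white queen on g1.
Black has 1 legal reply: Kxg1.
In check but a legal move exists → not checkmate.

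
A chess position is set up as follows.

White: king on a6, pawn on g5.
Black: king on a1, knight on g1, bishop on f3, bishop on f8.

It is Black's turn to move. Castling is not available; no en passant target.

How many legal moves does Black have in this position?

23

Black to move; king on a1.
In check: no.
Legal moves: Bg7, Be7, Bh6, Bd6, Bc5, Bb4, Ba3, Ba8, Bb7+, Bc6, Bh5, Bd5, Bg4, Be4, Bg2, Be2+, Bh1, Bd1, Nh3, Ne2, Kb2, Ka2, Kb1.
Count: 23.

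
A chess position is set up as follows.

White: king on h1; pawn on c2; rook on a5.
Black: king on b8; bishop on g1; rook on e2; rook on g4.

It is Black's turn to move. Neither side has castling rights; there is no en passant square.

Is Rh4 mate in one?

After Rh4: white king on h1; in check: yes, from the black rook on h4.
White has 1 legal reply: Kxg1.
In check but a legal move exists → not checkmate.

no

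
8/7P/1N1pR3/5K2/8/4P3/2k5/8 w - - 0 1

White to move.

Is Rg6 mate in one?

After Rg6: black king on c2; in check: no.
Black is not in check, so this cannot be checkmate.

no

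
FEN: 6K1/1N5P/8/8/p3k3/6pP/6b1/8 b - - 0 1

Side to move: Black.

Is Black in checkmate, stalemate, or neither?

Black to move; black king on e4.
In check: no.
Legal moves for Black: Kf5, Ke5, Kd5, Kf4, Kd4, Kf3, Ke3, Kd3, Bxh3, Bf3, Bh1, Bf1, a3.
Black has 13 legal moves and is not in check → neither.

neither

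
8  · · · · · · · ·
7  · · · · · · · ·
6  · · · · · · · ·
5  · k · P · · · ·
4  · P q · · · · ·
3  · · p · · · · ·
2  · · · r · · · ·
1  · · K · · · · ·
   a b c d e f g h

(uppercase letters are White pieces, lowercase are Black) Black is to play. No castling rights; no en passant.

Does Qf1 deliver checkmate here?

yes

After Qf1: white king on c1; in check: yes, from the black queen on f1.
King squares — b1: attacked by Qf1; d1: attacked by Qf1; b2: attacked by Rd2; c2: attacked by Rd2; d2: attacked by Pc3.
White has no legal moves → checkmate.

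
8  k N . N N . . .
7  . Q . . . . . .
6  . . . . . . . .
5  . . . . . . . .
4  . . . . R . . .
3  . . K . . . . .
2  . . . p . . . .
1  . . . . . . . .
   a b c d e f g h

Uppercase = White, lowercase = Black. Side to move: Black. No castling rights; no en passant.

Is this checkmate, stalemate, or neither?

Black to move; black king on a8.
In check: yes, from the white queen on b7.
King squares — a7: attacked by Qb7; b7: attacked by Nd8; b8: attacked by Qb7.
Legal moves for Black: none.
In check with no legal moves → checkmate.

checkmate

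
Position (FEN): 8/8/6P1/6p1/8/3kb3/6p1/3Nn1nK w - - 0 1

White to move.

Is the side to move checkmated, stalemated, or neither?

neither

White to move; white king on h1.
In check: yes, from the black pawn on g2.
Legal moves for White: Kh2.
White is in check but has 1 legal move → neither.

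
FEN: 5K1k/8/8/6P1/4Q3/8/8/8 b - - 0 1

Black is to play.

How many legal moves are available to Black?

Black to move; king on h8.
In check: no.
Legal moves: none.
Count: 0.

0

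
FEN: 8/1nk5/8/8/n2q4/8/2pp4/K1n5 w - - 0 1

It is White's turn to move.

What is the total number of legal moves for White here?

White to move; king on a1.
In check: yes, from the black queen on d4.
Legal moves: none.
Count: 0.

0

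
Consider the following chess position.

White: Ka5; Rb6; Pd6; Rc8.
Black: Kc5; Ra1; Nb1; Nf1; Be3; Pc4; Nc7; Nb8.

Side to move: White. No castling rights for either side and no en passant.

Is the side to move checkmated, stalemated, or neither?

checkmate

White to move; white king on a5.
In check: yes, from the black rook on a1.
King squares — a4: attacked by Ra1; b4: attacked by Kc5; b5: attacked by Kc5; a6: attacked by Ra1; b6: own rook.
Legal moves for White: none.
In check with no legal moves → checkmate.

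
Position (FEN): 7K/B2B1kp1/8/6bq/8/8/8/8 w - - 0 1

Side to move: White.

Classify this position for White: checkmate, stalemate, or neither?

White to move; white king on h8.
In check: yes, from the black queen on h5.
King squares — g7: attacked by Kf7; h7: attacked by Qh5; g8: attacked by Kf7.
Legal moves for White: none.
In check with no legal moves → checkmate.

checkmate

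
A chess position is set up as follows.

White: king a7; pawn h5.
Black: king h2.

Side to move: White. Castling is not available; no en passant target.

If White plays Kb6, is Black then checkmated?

After Kb6: black king on h2; in check: no.
Black is not in check, so this cannot be checkmate.

no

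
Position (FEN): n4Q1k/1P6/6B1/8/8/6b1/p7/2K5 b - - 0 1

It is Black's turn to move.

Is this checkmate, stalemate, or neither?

Black to move; black king on h8.
In check: yes, from the white queen on f8.
King squares — g7: attacked by Qf8; h7: attacked by Bg6; g8: attacked by Qf8.
Legal moves for Black: none.
In check with no legal moves → checkmate.

checkmate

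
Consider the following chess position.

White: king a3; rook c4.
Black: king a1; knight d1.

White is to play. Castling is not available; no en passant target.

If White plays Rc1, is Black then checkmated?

After Rc1: black king on a1; in check: yes, from the white rook on c1.
King squares — b1: attacked by Rc1; a2: attacked by Ka3; b2: attacked by Ka3.
Black has no legal moves → checkmate.

yes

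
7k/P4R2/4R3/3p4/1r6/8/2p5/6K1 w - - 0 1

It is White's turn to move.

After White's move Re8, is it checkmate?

After Re8: black king on h8; in check: yes, from the white rook on e8.
King squares — g7: attacked by Rf7; h7: attacked by Rf7; g8: attacked by Re8.
Black has no legal moves → checkmate.

yes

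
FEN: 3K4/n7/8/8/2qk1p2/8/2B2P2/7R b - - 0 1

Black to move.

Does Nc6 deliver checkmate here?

no

After Nc6: white king on d8; in check: yes, from the black knight on c6.
White has 4 legal replies: Ke8, Kc8, Kd7, Kc7.
In check but a legal move exists → not checkmate.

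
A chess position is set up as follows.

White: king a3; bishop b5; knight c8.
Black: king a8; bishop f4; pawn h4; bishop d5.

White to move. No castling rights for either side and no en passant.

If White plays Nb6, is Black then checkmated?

no

After Nb6: black king on a8; in check: yes, from the white knight on b6.
Black has 3 legal replies: Kb8, Kb7, Ka7.
In check but a legal move exists → not checkmate.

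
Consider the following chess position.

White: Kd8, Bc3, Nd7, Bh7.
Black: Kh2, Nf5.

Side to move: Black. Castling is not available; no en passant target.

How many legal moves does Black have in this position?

Black to move; king on h2.
In check: no.
Legal moves: Ng7, Ne7, Nh6, Nd6, Nh4, Nd4, Ng3, Ne3, Kh3, Kg3, Kg2, Kh1, Kg1.
Count: 13.

13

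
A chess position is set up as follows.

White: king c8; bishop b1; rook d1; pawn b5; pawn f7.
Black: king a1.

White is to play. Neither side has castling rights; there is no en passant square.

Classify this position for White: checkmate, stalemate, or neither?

neither

White to move; white king on c8.
In check: no.
Legal moves for White include: Kd8, Kb8, Kd7, Kc7, Kb7, Rd8, Rd7, Rd6, Rd5, Rd4, Rd3, Rd2, Rh1, Rg1, Rf1, Re1, Rc1, Bh7+, ... (list truncated; more exist).
White has legal moves and is not in check → neither.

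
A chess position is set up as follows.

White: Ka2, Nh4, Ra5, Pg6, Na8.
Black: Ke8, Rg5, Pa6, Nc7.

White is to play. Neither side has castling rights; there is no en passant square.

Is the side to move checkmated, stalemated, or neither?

neither

White to move; white king on a2.
In check: no.
Legal moves for White include: Nxc7+, Nb6, Rxa6, Rxg5, Rf5, Re5+, Rd5, Rc5, Rb5, Ra4, Ra3, Nf5, Nf3, Ng2, Kb3, Ka3, Kb2, Kb1, ... (list truncated; more exist).
White has legal moves and is not in check → neither.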